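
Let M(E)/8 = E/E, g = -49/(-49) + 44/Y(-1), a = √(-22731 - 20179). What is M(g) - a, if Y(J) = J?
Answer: 8 - I*√42910 ≈ 8.0 - 207.15*I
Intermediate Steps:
a = I*√42910 (a = √(-42910) = I*√42910 ≈ 207.15*I)
g = -43 (g = -49/(-49) + 44/(-1) = -49*(-1/49) + 44*(-1) = 1 - 44 = -43)
M(E) = 8 (M(E) = 8*(E/E) = 8*1 = 8)
M(g) - a = 8 - I*√42910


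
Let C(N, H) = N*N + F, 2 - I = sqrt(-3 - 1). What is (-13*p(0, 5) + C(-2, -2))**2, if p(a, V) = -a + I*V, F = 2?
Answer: -1524 - 32240*I ≈ -1524.0 - 32240.0*I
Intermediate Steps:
I = 2 - 2*I (I = 2 - sqrt(-3 - 1) = 2 - sqrt(-4) = 2 - 2*I ≈ 2.0 - 2.0*I)
p(a, V) = -a + V*(2 - 2*I) (p(a, V) = -a + (2 - 2*I)*V = -a + V*(2 - 2*I))
C(N, H) = 2 + N**2 (C(N, H) = N*N + 2 = N**2 + 2 = 2 + N**2)
(-13*p(0, 5) + C(-2, -2))**2 = (-13*(-1*0 + 2*5*(1 - I)) + (2 + (-2)**2))**2 = (-13*(0 + (10 - 10*I)) + (2 + 4))**2 = (-13*(10 - 10*I) + 6)**2 = ((-130 + 130*I) + 6)**2 = (-124 + 130*I)**2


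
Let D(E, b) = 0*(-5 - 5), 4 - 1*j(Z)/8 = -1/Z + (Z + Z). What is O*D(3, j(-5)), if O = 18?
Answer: 0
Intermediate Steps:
j(Z) = 32 - 16*Z + 8/Z (j(Z) = 32 - 8*(-1/Z + (Z + Z)) = 32 - 8*(-1/Z + 2*Z) = 32 + (-16*Z + 8/Z) = 32 - 16*Z + 8/Z)
D(E, b) = 0 (D(E, b) = 0*(-10) = 0)
O*D(3, j(-5)) = 18*0 = 0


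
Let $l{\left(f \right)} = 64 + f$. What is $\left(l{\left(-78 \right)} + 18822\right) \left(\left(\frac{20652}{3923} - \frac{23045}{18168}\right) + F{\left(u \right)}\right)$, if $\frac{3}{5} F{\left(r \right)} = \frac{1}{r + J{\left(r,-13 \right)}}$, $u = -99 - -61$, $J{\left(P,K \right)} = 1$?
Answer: $\frac{8164875354849}{109879307} \approx 74308.0$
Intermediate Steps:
$u = -38$ ($u = -99 + 61 = -38$)
$F{\left(r \right)} = \frac{5}{3 \left(1 + r\right)}$ ($F{\left(r \right)} = \frac{5}{3 \left(r + 1\right)} = \frac{5}{3 \left(1 + r\right)}$)
$\left(l{\left(-78 \right)} + 18822\right) \left(\left(\frac{20652}{3923} - \frac{23045}{18168}\right) + F{\left(u \right)}\right) = \left(\left(64 - 78\right) + 18822\right) \left(\left(\frac{20652}{3923} - \frac{23045}{18168}\right) + \frac{5}{3 \left(1 - 38\right)}\right) = \left(-14 + 18822\right) \left(\left(20652 \cdot \frac{1}{3923} - \frac{23045}{18168}\right) + \frac{5}{3 \left(-37\right)}\right) = 18808 \left(\left(\frac{20652}{3923} - \frac{23045}{18168}\right) + \frac{5}{3} \left(- \frac{1}{37}\right)\right) = 18808 \left(\frac{284800001}{71273064} - \frac{5}{111}\right) = 18808 \cdot \frac{3472937199}{879034456} = \frac{8164875354849}{109879307}$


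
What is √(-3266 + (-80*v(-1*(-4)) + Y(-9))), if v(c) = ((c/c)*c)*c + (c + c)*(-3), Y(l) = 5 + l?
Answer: I*√2630 ≈ 51.284*I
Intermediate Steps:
v(c) = c² - 6*c (v(c) = (1*c)*c + (2*c)*(-3) = c*c - 6*c = c² - 6*c)
√(-3266 + (-80*v(-1*(-4)) + Y(-9))) = √(-3266 + (-80*(-1*(-4))*(-6 - 1*(-4)) + (5 - 9))) = √(-3266 + (-320*(-6 + 4) - 4)) = √(-3266 + (-320*(-2) - 4)) = √(-3266 + (-80*(-8) - 4)) = √(-3266 + (640 - 4)) = √(-3266 + 636) = √(-2630) = I*√2630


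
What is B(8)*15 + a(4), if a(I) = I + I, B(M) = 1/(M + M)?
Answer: 143/16 ≈ 8.9375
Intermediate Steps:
B(M) = 1/(2*M)
a(I) = 2*I
B(8)*15 + a(4) = ((½)/8)*15 + 2*4 = ((½)*(⅛))*15 + 8 = (1/16)*15 + 8 = 15/16 + 8 = 143/16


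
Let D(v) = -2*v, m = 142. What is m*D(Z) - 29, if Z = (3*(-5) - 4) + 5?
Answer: 3947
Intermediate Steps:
Z = -14 (Z = (-15 - 4) + 5 = -19 + 5 = -14)
m*D(Z) - 29 = 142*(-2*(-14)) - 29 = 142*28 - 29 = 3976 - 29 = 3947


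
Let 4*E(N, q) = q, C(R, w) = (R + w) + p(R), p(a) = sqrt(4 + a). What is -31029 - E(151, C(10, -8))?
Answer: -62059/2 - sqrt(14)/4 ≈ -31030.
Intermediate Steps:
C(R, w) = R + w + sqrt(4 + R) (C(R, w) = (R + w) + sqrt(4 + R) = R + w + sqrt(4 + R))
E(N, q) = q/4
-31029 - E(151, C(10, -8)) = -31029 - (10 - 8 + sqrt(4 + 10))/4 = -31029 - (10 - 8 + sqrt(14))/4 = -31029 - (2 + sqrt(14))/4 = -31029 - (1/2 + sqrt(14)/4) = -31029 + (-1/2 - sqrt(14)/4) = -62059/2 - sqrt(14)/4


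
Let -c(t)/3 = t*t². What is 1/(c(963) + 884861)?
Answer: -1/2678284180 ≈ -3.7337e-10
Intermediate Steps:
c(t) = -3*t³ (c(t) = -3*t*t² = -3*t³)
1/(c(963) + 884861) = 1/(-3*963³ + 884861) = 1/(-3*893056347 + 884861) = 1/(-2679169041 + 884861) = 1/(-2678284180) = -1/2678284180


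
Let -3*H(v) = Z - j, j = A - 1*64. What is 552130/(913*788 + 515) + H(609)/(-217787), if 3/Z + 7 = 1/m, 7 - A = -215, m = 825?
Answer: 2082255371627267/2716049945317026 ≈ 0.76665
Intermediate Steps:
A = 222 (A = 7 - 1*(-215) = 7 + 215 = 222)
Z = -2475/5774 (Z = 3/(-7 + 1/825) = 3/(-5774/825) = 3*(-825/5774) = -2475/5774 ≈ -0.42865)
j = 158 (j = 222 - 1*64 = 222 - 64 = 158)
H(v) = 914767/17322 (H(v) = -(-2475/5774 - 1*158)/3 = -(-2475/5774 - 158)/3 = -⅓*(-914767/5774) = 914767/17322)
552130/(913*788 + 515) + H(609)/(-217787) = 552130/(913*788 + 515) + (914767/17322)/(-217787) = 552130/(719444 + 515) + (914767/17322)*(-1/217787) = 552130/719959 - 914767/3772506414 = 2082255371627267/2716049945317026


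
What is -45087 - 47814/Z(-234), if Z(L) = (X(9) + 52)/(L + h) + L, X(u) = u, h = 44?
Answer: -1998233667/44521 ≈ -44883.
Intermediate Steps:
Z(L) = L + 61/(44 + L) (Z(L) = (9 + 52)/(L + 44) + L = 61/(44 + L) + L = L + 61/(44 + L))
-45087 - 47814/Z(-234) = -45087 - 47814/((61 + (-234)**2 + 44*(-234))/(44 - 234)) = -45087 - 47814/((61 + 54756 - 10296)/(-190)) = -45087 - 47814/((-1/190*44521)) = -45087 - 47814/(-44521/190) = -45087 - 47814*(-190)/44521 = -45087 - 1*(-9084660/44521) = -45087 + 9084660/44521 = -1998233667/44521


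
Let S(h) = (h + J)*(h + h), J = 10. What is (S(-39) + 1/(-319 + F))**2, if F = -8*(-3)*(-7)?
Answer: 1213507137649/237169 ≈ 5.1166e+6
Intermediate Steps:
F = -168 (F = 24*(-7) = -168)
S(h) = 2*h*(10 + h) (S(h) = (h + 10)*(h + h) = (10 + h)*(2*h) = 2*h*(10 + h))
(S(-39) + 1/(-319 + F))**2 = (2*(-39)*(10 - 39) + 1/(-319 - 168))**2 = (2*(-39)*(-29) + 1/(-487))**2 = (2262 - 1/487)**2 = (1101593/487)**2 = 1213507137649/237169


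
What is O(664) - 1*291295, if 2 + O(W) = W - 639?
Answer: -291272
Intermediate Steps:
O(W) = -641 + W (O(W) = -2 + (W - 639) = -2 + (-639 + W) = -641 + W)
O(664) - 1*291295 = (-641 + 664) - 1*291295 = 23 - 291295 = -291272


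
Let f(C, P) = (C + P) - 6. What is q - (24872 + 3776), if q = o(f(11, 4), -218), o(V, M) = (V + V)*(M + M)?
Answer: -36496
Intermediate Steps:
f(C, P) = -6 + C + P
o(V, M) = 4*M*V (o(V, M) = (2*V)*(2*M) = 4*M*V)
q = -7848 (q = 4*(-218)*(-6 + 11 + 4) = 4*(-218)*9 = -7848)
q - (24872 + 3776) = -7848 - (24872 + 3776) = -7848 - 1*28648 = -7848 - 28648 = -36496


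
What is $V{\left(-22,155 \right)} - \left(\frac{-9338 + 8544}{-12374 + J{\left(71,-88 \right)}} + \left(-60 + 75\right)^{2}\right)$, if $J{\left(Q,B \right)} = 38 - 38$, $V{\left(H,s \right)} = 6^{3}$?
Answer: $- \frac{56080}{6187} \approx -9.0642$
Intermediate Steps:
$V{\left(H,s \right)} = 216$
$J{\left(Q,B \right)} = 0$
$V{\left(-22,155 \right)} - \left(\frac{-9338 + 8544}{-12374 + J{\left(71,-88 \right)}} + \left(-60 + 75\right)^{2}\right) = 216 - \left(\frac{-9338 + 8544}{-12374 + 0} + \left(-60 + 75\right)^{2}\right) = 216 - \left(- \frac{794}{-12374} + 15^{2}\right) = 216 - \left(\left(-794\right) \left(- \frac{1}{12374}\right) + 225\right) = 216 - \left(\frac{397}{6187} + 225\right) = 216 - \frac{1392472}{6187} = - \frac{56080}{6187}$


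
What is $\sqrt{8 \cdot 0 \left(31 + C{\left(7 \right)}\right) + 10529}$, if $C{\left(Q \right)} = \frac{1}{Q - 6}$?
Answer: $\sqrt{10529} \approx 102.61$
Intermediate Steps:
$C{\left(Q \right)} = \frac{1}{-6 + Q}$
$\sqrt{8 \cdot 0 \left(31 + C{\left(7 \right)}\right) + 10529} = \sqrt{8 \cdot 0 \left(31 + \frac{1}{-6 + 7}\right) + 10529} = \sqrt{0 \left(31 + 1^{-1}\right) + 10529} = \sqrt{0 \left(31 + 1\right) + 10529} = \sqrt{0 \cdot 32 + 10529} = \sqrt{0 + 10529} = \sqrt{10529}$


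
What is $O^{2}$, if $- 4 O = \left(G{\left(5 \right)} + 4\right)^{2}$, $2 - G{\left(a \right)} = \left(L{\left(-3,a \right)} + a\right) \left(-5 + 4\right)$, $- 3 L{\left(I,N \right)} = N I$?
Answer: $4096$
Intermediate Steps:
$L{\left(I,N \right)} = - \frac{I N}{3}$ ($L{\left(I,N \right)} = - \frac{N I}{3} = - \frac{I N}{3}$)
$G{\left(a \right)} = 2 + 2 a$ ($G{\left(a \right)} = 2 - \left(\left(- \frac{1}{3}\right) \left(-3\right) a + a\right) \left(-5 + 4\right) = 2 - \left(a + a\right) \left(-1\right) = 2 - 2 a \left(-1\right) = 2 - - 2 a = 2 + 2 a$)
$O = -64$ ($O = - \frac{\left(\left(2 + 2 \cdot 5\right) + 4\right)^{2}}{4} = - \frac{\left(\left(2 + 10\right) + 4\right)^{2}}{4} = - \frac{\left(12 + 4\right)^{2}}{4} = - \frac{16^{2}}{4} = \left(- \frac{1}{4}\right) 256 = -64$)
$O^{2} = \left(-64\right)^{2} = 4096$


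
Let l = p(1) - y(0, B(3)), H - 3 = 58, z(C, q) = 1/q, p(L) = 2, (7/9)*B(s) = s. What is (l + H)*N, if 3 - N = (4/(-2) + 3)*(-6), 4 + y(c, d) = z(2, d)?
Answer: 1802/3 ≈ 600.67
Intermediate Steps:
B(s) = 9*s/7
H = 61 (H = 3 + 58 = 61)
y(c, d) = -4 + 1/d
N = 9 (N = 3 - (4/(-2) + 3)*(-6) = 3 - (4*(-1/2) + 3)*(-6) = 3 - (-2 + 3)*(-6) = 3 - (-6) = 3 - 1*(-6) = 3 + 6 = 9)
l = 155/27 (l = 2 - (-4 + 1/((9/7)*3)) = 2 - (-4 + 1/(27/7)) = 2 - (-4 + 7/27) = 2 - 1*(-101/27) = 2 + 101/27 = 155/27 ≈ 5.7407)
(l + H)*N = (155/27 + 61)*9 = (1802/27)*9 = 1802/3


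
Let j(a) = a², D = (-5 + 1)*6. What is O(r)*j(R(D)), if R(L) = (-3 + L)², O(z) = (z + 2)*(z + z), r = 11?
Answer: 151992126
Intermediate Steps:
D = -24 (D = -4*6 = -24)
O(z) = 2*z*(2 + z) (O(z) = (2 + z)*(2*z) = 2*z*(2 + z))
O(r)*j(R(D)) = (2*11*(2 + 11))*((-3 - 24)²)² = (2*11*13)*((-27)²)² = 286*729² = 286*531441 = 151992126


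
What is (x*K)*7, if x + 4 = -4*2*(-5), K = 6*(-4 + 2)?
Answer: -3024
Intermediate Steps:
K = -12 (K = 6*(-2) = -12)
x = 36 (x = -4 - 4*2*(-5) = -4 - 8*(-5) = -4 + 40 = 36)
(x*K)*7 = (36*(-12))*7 = -432*7 = -3024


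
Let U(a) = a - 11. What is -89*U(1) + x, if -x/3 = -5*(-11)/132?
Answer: 3555/4 ≈ 888.75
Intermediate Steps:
x = -5/4 (x = -3*(-5*(-11))/132 = -165/132 = -3*5/12 = -5/4 ≈ -1.2500)
U(a) = -11 + a
-89*U(1) + x = -89*(-11 + 1) - 5/4 = -89*(-10) - 5/4 = 890 - 5/4 = 3555/4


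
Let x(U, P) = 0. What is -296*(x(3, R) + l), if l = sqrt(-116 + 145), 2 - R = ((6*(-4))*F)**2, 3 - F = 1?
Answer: -296*sqrt(29) ≈ -1594.0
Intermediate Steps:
F = 2 (F = 3 - 1*1 = 3 - 1 = 2)
R = -2302 (R = 2 - ((6*(-4))*2)**2 = 2 - (-24*2)**2 = 2 - 1*(-48)**2 = 2 - 1*2304 = 2 - 2304 = -2302)
l = sqrt(29) ≈ 5.3852
-296*(x(3, R) + l) = -296*(0 + sqrt(29)) = -296*sqrt(29)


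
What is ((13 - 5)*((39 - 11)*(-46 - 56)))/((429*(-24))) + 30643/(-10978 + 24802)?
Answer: 8768765/1976832 ≈ 4.4358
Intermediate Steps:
((13 - 5)*((39 - 11)*(-46 - 56)))/((429*(-24))) + 30643/(-10978 + 24802) = (8*(28*(-102)))/(-10296) + 30643/13824 = (8*(-2856))*(-1/10296) + 30643*(1/13824) = -22848*(-1/10296) + 30643/13824 = 952/429 + 30643/13824 = 8768765/1976832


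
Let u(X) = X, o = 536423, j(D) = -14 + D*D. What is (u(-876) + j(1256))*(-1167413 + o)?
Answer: -994847859540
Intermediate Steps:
j(D) = -14 + D²
(u(-876) + j(1256))*(-1167413 + o) = (-876 + (-14 + 1256²))*(-1167413 + 536423) = (-876 + (-14 + 1577536))*(-630990) = (-876 + 1577522)*(-630990) = 1576646*(-630990) = -994847859540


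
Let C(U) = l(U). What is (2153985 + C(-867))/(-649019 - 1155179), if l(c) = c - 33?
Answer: -195735/164018 ≈ -1.1934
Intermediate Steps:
l(c) = -33 + c
C(U) = -33 + U
(2153985 + C(-867))/(-649019 - 1155179) = (2153985 + (-33 - 867))/(-649019 - 1155179) = (2153985 - 900)/(-1804198) = 2153085*(-1/1804198) = -195735/164018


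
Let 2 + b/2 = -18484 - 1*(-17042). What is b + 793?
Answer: -2095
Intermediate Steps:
b = -2888 (b = -4 + 2*(-18484 - 1*(-17042)) = -4 + 2*(-18484 + 17042) = -4 + 2*(-1442) = -4 - 2884 = -2888)
b + 793 = -2888 + 793 = -2095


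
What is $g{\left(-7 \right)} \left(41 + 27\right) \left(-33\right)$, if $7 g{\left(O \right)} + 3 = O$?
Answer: $\frac{22440}{7} \approx 3205.7$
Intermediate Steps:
$g{\left(O \right)} = - \frac{3}{7} + \frac{O}{7}$
$g{\left(-7 \right)} \left(41 + 27\right) \left(-33\right) = \left(- \frac{3}{7} + \frac{1}{7} \left(-7\right)\right) \left(41 + 27\right) \left(-33\right) = \left(- \frac{3}{7} - 1\right) 68 \left(-33\right) = \left(- \frac{10}{7}\right) 68 \left(-33\right) = \left(- \frac{680}{7}\right) \left(-33\right) = \frac{22440}{7}$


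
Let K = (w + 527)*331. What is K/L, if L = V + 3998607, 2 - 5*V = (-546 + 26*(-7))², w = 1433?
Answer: 3243800/19463053 ≈ 0.16666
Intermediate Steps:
V = -529982/5 (V = ⅖ - (-546 + 26*(-7))²/5 = ⅖ - (-546 - 182)²/5 = ⅖ - ⅕*(-728)² = ⅖ - ⅕*529984 = ⅖ - 529984/5 = -529982/5 ≈ -1.0600e+5)
K = 648760 (K = (1433 + 527)*331 = 1960*331 = 648760)
L = 19463053/5 (L = -529982/5 + 3998607 = 19463053/5 ≈ 3.8926e+6)
K/L = 648760/(19463053/5) = 648760*(5/19463053) = 3243800/19463053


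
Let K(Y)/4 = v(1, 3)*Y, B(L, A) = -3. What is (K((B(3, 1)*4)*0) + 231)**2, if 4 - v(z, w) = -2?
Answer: 53361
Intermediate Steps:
v(z, w) = 6 (v(z, w) = 4 - 1*(-2) = 4 + 2 = 6)
K(Y) = 24*Y (K(Y) = 4*(6*Y) = 24*Y)
(K((B(3, 1)*4)*0) + 231)**2 = (24*(-3*4*0) + 231)**2 = (24*(-12*0) + 231)**2 = (24*0 + 231)**2 = (0 + 231)**2 = 231**2 = 53361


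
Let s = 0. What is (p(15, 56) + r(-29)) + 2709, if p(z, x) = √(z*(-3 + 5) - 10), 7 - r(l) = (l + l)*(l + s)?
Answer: 1034 + 2*√5 ≈ 1038.5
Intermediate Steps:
r(l) = 7 - 2*l² (r(l) = 7 - (l + l)*(l + 0) = 7 - 2*l*l = 7 - 2*l²)
p(z, x) = √(-10 + 2*z) (p(z, x) = √(z*2 - 10) = √(2*z - 10) = √(-10 + 2*z))
(p(15, 56) + r(-29)) + 2709 = (√(-10 + 2*15) + (7 - 2*(-29)²)) + 2709 = (√(-10 + 30) + (7 - 2*841)) + 2709 = (√20 + (7 - 1682)) + 2709 = (2*√5 - 1675) + 2709 = (-1675 + 2*√5) + 2709 = 1034 + 2*√5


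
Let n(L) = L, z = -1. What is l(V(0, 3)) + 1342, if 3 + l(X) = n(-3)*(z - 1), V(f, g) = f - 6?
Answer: 1345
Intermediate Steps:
V(f, g) = -6 + f
l(X) = 3 (l(X) = -3 - 3*(-1 - 1) = -3 - 3*(-2) = -3 + 6 = 3)
l(V(0, 3)) + 1342 = 3 + 1342 = 1345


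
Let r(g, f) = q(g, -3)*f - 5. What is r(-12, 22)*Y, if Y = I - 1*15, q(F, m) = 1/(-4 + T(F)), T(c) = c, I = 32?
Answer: -867/8 ≈ -108.38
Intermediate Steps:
q(F, m) = 1/(-4 + F)
Y = 17 (Y = 32 - 1*15 = 32 - 15 = 17)
r(g, f) = -5 + f/(-4 + g) (r(g, f) = f/(-4 + g) - 5 = -5 + f/(-4 + g))
r(-12, 22)*Y = ((20 + 22 - 5*(-12))/(-4 - 12))*17 = ((20 + 22 + 60)/(-16))*17 = -1/16*102*17 = -51/8*17 = -867/8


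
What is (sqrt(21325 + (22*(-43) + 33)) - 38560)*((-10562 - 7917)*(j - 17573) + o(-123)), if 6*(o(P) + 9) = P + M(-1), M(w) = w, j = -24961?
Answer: -90922832292640/3 + 42443230842*sqrt(7) ≈ -3.0195e+13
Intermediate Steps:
o(P) = -55/6 + P/6 (o(P) = -9 + (P - 1)/6 = -9 + (-1 + P)/6 = -9 + (-1/6 + P/6) = -55/6 + P/6)
(sqrt(21325 + (22*(-43) + 33)) - 38560)*((-10562 - 7917)*(j - 17573) + o(-123)) = (sqrt(21325 + (22*(-43) + 33)) - 38560)*((-10562 - 7917)*(-24961 - 17573) + (-55/6 + (1/6)*(-123))) = (sqrt(21325 + (-946 + 33)) - 38560)*(-18479*(-42534) + (-55/6 - 41/2)) = (sqrt(21325 - 913) - 38560)*(785985786 - 89/3) = (sqrt(20412) - 38560)*(2357957269/3) = (54*sqrt(7) - 38560)*(2357957269/3) = (-38560 + 54*sqrt(7))*(2357957269/3) = -90922832292640/3 + 42443230842*sqrt(7)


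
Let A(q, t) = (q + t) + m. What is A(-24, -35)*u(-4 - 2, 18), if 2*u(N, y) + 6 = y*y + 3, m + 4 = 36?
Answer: -8667/2 ≈ -4333.5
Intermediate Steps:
m = 32 (m = -4 + 36 = 32)
A(q, t) = 32 + q + t (A(q, t) = (q + t) + 32 = 32 + q + t)
u(N, y) = -3/2 + y²/2 (u(N, y) = -3 + (y*y + 3)/2 = -3 + (y² + 3)/2 = -3 + (3 + y²)/2 = -3 + (3/2 + y²/2) = -3/2 + y²/2)
A(-24, -35)*u(-4 - 2, 18) = (32 - 24 - 35)*(-3/2 + (½)*18²) = -27*(-3/2 + (½)*324) = -27*(-3/2 + 162) = -27*321/2 = -8667/2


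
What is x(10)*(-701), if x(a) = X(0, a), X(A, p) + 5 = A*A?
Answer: 3505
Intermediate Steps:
X(A, p) = -5 + A² (X(A, p) = -5 + A*A = -5 + A²)
x(a) = -5 (x(a) = -5 + 0² = -5 + 0 = -5)
x(10)*(-701) = -5*(-701) = 3505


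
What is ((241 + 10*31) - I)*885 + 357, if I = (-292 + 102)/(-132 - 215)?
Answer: 169165074/347 ≈ 4.8751e+5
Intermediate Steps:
I = 190/347 (I = -190/(-347) = -190*(-1/347) = 190/347 ≈ 0.54755)
((241 + 10*31) - I)*885 + 357 = ((241 + 10*31) - 1*190/347)*885 + 357 = ((241 + 310) - 190/347)*885 + 357 = (551 - 190/347)*885 + 357 = (191007/347)*885 + 357 = 169041195/347 + 357 = 169165074/347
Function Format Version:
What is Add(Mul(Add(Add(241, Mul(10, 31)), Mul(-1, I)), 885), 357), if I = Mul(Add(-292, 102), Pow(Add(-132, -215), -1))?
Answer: Rational(169165074, 347) ≈ 4.8751e+5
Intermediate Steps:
I = Rational(190, 347) (I = Mul(-190, Pow(-347, -1)) = Mul(-190, Rational(-1, 347)) = Rational(190, 347) ≈ 0.54755)
Add(Mul(Add(Add(241, Mul(10, 31)), Mul(-1, I)), 885), 357) = Add(Mul(Add(Add(241, Mul(10, 31)), Mul(-1, Rational(190, 347))), 885), 357) = Add(Mul(Add(Add(241, 310), Rational(-190, 347)), 885), 357) = Add(Mul(Add(551, Rational(-190, 347)), 885), 357) = Add(Mul(Rational(191007, 347), 885), 357) = Add(Rational(169041195, 347), 357) = Rational(169165074, 347)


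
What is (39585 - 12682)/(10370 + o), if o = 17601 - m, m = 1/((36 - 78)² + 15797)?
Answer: 472443583/491198730 ≈ 0.96182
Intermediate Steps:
m = 1/17561 (m = 1/((-42)² + 15797) = 1/(1764 + 15797) = 1/17561 ≈ 5.6944e-5)
o = 309091160/17561 (o = 17601 - 1*1/17561 = 17601 - 1/17561 = 309091160/17561 ≈ 17601.)
(39585 - 12682)/(10370 + o) = (39585 - 12682)/(10370 + 309091160/17561) = 26903/(491198730/17561) = 26903*(17561/491198730) = 472443583/491198730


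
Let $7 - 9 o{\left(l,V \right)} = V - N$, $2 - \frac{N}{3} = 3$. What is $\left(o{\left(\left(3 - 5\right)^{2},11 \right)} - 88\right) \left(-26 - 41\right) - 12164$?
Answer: $- \frac{55943}{9} \approx -6215.9$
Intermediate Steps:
$N = -3$ ($N = 6 - 9 = -3$)
$o{\left(l,V \right)} = \frac{4}{9} - \frac{V}{9}$ ($o{\left(l,V \right)} = \frac{7}{9} - \frac{V - -3}{9} = \frac{7}{9} - \frac{V + 3}{9} = \frac{7}{9} - \frac{3 + V}{9} = \frac{7}{9} - \left(\frac{1}{3} + \frac{V}{9}\right) = \frac{4}{9} - \frac{V}{9}$)
$\left(o{\left(\left(3 - 5\right)^{2},11 \right)} - 88\right) \left(-26 - 41\right) - 12164 = \left(\left(\frac{4}{9} - \frac{11}{9}\right) - 88\right) \left(-26 - 41\right) - 12164 = \left(- \frac{7}{9} - 88\right) \left(-67\right) - 12164 = \left(- \frac{799}{9}\right) \left(-67\right) - 12164 = \frac{53533}{9} - 12164 = - \frac{55943}{9}$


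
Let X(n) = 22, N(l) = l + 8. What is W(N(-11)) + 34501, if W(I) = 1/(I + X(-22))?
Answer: 655520/19 ≈ 34501.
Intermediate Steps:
N(l) = 8 + l
W(I) = 1/(22 + I) (W(I) = 1/(I + 22) = 1/(22 + I))
W(N(-11)) + 34501 = 1/(22 + (8 - 11)) + 34501 = 1/(22 - 3) + 34501 = 1/19 + 34501 = 655520/19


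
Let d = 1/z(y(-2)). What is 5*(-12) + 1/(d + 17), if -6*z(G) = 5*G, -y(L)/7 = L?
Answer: -35485/592 ≈ -59.941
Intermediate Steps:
y(L) = -7*L
z(G) = -5*G/6
d = -3/35 (d = 1/(-(-35)*(-2)/6) = 1/(-⅚*14) = 1/(-35/3) = -3/35 ≈ -0.085714)
5*(-12) + 1/(d + 17) = 5*(-12) + 1/(-3/35 + 17) = -60 + 1/(592/35) = -60 + 35/592 = -35485/592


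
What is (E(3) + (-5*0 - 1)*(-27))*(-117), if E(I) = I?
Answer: -3510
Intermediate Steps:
(E(3) + (-5*0 - 1)*(-27))*(-117) = (3 + (-5*0 - 1)*(-27))*(-117) = (3 + (0 - 1)*(-27))*(-117) = (3 - 1*(-27))*(-117) = (3 + 27)*(-117) = 30*(-117) = -3510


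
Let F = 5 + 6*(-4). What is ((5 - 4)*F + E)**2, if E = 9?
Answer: 100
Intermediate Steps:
F = -19 (F = 5 - 24 = -19)
((5 - 4)*F + E)**2 = ((5 - 4)*(-19) + 9)**2 = (1*(-19) + 9)**2 = (-19 + 9)**2 = (-10)**2 = 100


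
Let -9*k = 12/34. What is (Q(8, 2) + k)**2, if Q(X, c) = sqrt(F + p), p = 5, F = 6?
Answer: 28615/2601 - 4*sqrt(11)/51 ≈ 10.741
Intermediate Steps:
Q(X, c) = sqrt(11) (Q(X, c) = sqrt(6 + 5) = sqrt(11))
k = -2/51 (k = -4/(3*34) = -1/9*6/17 = -2/51 ≈ -0.039216)
(Q(8, 2) + k)**2 = (sqrt(11) - 2/51)**2 = (-2/51 + sqrt(11))**2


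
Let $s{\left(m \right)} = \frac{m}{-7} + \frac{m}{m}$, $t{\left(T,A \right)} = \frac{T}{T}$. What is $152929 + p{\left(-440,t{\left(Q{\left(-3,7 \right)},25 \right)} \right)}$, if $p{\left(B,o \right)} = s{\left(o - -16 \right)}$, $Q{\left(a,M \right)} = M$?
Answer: $\frac{1070493}{7} \approx 1.5293 \cdot 10^{5}$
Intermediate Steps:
$t{\left(T,A \right)} = 1$
$s{\left(m \right)} = 1 - \frac{m}{7}$ ($s{\left(m \right)} = m \left(- \frac{1}{7}\right) + 1 = - \frac{m}{7} + 1 = 1 - \frac{m}{7}$)
$p{\left(B,o \right)} = - \frac{9}{7} - \frac{o}{7}$ ($p{\left(B,o \right)} = 1 - \frac{o - -16}{7} = 1 - \frac{o + 16}{7} = 1 - \frac{16 + o}{7} = 1 - \left(\frac{16}{7} + \frac{o}{7}\right) = - \frac{9}{7} - \frac{o}{7}$)
$152929 + p{\left(-440,t{\left(Q{\left(-3,7 \right)},25 \right)} \right)} = 152929 - \frac{10}{7} = \frac{1070493}{7}$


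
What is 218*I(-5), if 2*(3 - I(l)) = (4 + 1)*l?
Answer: 3379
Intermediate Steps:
I(l) = 3 - 5*l/2 (I(l) = 3 - (4 + 1)*l/2 = 3 - 5*l/2)
218*I(-5) = 218*(3 - 5/2*(-5)) = 218*(3 + 25/2) = 218*(31/2) = 3379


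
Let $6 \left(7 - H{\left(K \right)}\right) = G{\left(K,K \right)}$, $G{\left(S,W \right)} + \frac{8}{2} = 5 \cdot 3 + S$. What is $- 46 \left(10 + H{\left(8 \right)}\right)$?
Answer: $- \frac{1909}{3} \approx -636.33$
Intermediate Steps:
$G{\left(S,W \right)} = 11 + S$ ($G{\left(S,W \right)} = -4 + \left(5 \cdot 3 + S\right) = -4 + \left(15 + S\right) = 11 + S$)
$H{\left(K \right)} = \frac{31}{6} - \frac{K}{6}$ ($H{\left(K \right)} = 7 - \frac{11 + K}{6} = 7 - \left(\frac{11}{6} + \frac{K}{6}\right) = \frac{31}{6} - \frac{K}{6}$)
$- 46 \left(10 + H{\left(8 \right)}\right) = - 46 \left(10 + \left(\frac{31}{6} - \frac{4}{3}\right)\right) = - 46 \left(10 + \frac{23}{6}\right) = \left(-46\right) \frac{83}{6} = - \frac{1909}{3}$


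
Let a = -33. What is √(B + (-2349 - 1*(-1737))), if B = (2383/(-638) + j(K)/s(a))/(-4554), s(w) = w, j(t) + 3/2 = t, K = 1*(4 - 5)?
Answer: I*√2668535034717/66033 ≈ 24.739*I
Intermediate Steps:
K = -1 (K = 1*(-1) = -1)
j(t) = -3/2 + t
B = 1751/2179089 (B = (2383/(-638) + (-3/2 - 1)/(-33))/(-4554) = (2383*(-1/638) - 5/2*(-1/33))*(-1/4554) = (-2383/638 + 5/66)*(-1/4554) = -3502/957*(-1/4554) = 1751/2179089 ≈ 0.00080355)
√(B + (-2349 - 1*(-1737))) = √(1751/2179089 + (-2349 - 1*(-1737))) = √(1751/2179089 + (-2349 + 1737)) = √(1751/2179089 - 612) = √(-1333600717/2179089) = I*√2668535034717/66033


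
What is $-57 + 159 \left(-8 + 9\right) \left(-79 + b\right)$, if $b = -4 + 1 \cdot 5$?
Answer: $-12459$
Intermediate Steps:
$b = 1$ ($b = -4 + 5 = 1$)
$-57 + 159 \left(-8 + 9\right) \left(-79 + b\right) = -57 + 159 \left(-8 + 9\right) \left(-79 + 1\right) = -57 + 159 \cdot 1 \left(-78\right) = -57 + 159 \left(-78\right) = -57 - 12402 = -12459$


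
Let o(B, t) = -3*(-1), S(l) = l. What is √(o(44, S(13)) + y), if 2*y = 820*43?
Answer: √17633 ≈ 132.79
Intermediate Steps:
o(B, t) = 3
y = 17630 (y = (820*43)/2 = (½)*35260 = 17630)
√(o(44, S(13)) + y) = √(3 + 17630) = √17633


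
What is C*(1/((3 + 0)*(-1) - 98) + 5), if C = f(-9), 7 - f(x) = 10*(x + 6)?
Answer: 18648/101 ≈ 184.63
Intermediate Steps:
f(x) = -53 - 10*x (f(x) = 7 - 10*(x + 6) = 7 - 10*(6 + x) = 7 - (60 + 10*x) = 7 + (-60 - 10*x) = -53 - 10*x)
C = 37 (C = -53 - 10*(-9) = -53 + 90 = 37)
C*(1/((3 + 0)*(-1) - 98) + 5) = 37*(1/((3 + 0)*(-1) - 98) + 5) = 37*(1/(3*(-1) - 98) + 5) = 37*(1/(-3 - 98) + 5) = 37*(1/(-101) + 5) = 37*(-1/101 + 5) = 37*(504/101) = 18648/101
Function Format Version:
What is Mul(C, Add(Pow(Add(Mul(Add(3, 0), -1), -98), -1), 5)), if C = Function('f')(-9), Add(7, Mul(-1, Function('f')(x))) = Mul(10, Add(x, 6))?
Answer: Rational(18648, 101) ≈ 184.63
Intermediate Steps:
Function('f')(x) = Add(-53, Mul(-10, x)) (Function('f')(x) = Add(7, Mul(-1, Mul(10, Add(x, 6)))) = Add(7, Mul(-1, Mul(10, Add(6, x)))) = Add(7, Mul(-1, Add(60, Mul(10, x)))) = Add(7, Add(-60, Mul(-10, x))) = Add(-53, Mul(-10, x)))
C = 37 (C = Add(-53, Mul(-10, -9)) = Add(-53, 90) = 37)
Mul(C, Add(Pow(Add(Mul(Add(3, 0), -1), -98), -1), 5)) = Mul(37, Add(Pow(Add(Mul(Add(3, 0), -1), -98), -1), 5)) = Mul(37, Add(Pow(Add(Mul(3, -1), -98), -1), 5)) = Mul(37, Add(Pow(Add(-3, -98), -1), 5)) = Mul(37, Add(Pow(-101, -1), 5)) = Mul(37, Add(Rational(-1, 101), 5)) = Mul(37, Rational(504, 101)) = Rational(18648, 101)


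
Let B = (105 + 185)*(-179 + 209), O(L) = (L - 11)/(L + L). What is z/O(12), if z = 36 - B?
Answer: -207936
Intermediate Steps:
O(L) = (-11 + L)/(2*L) (O(L) = (-11 + L)/((2*L)) = (-11 + L)*(1/(2*L)) = (-11 + L)/(2*L))
B = 8700 (B = 290*30 = 8700)
z = -8664 (z = 36 - 1*8700 = 36 - 8700 = -8664)
z/O(12) = -8664*24/(-11 + 12) = -8664/((½)*(1/12)*1) = -8664/1/24 = -8664*24 = -207936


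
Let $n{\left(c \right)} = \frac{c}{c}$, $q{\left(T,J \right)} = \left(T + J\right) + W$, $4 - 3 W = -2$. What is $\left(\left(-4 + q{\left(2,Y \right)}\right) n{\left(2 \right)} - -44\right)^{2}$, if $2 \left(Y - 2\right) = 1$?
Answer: $\frac{8649}{4} \approx 2162.3$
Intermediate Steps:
$W = 2$ ($W = \frac{4}{3} - - \frac{2}{3} = \frac{4}{3} + \frac{2}{3} = 2$)
$Y = \frac{5}{2}$ ($Y = 2 + \frac{1}{2} \cdot 1 = 2 + \frac{1}{2} = \frac{5}{2} \approx 2.5$)
$q{\left(T,J \right)} = 2 + J + T$ ($q{\left(T,J \right)} = \left(T + J\right) + 2 = \left(J + T\right) + 2 = 2 + J + T$)
$n{\left(c \right)} = 1$
$\left(\left(-4 + q{\left(2,Y \right)}\right) n{\left(2 \right)} - -44\right)^{2} = \left(\left(-4 + \left(2 + \frac{5}{2} + 2\right)\right) 1 - -44\right)^{2} = \left(\left(-4 + \frac{13}{2}\right) 1 + \left(67 - 23\right)\right)^{2} = \left(\frac{5}{2} \cdot 1 + 44\right)^{2} = \left(\frac{5}{2} + 44\right)^{2} = \left(\frac{93}{2}\right)^{2} = \frac{8649}{4}$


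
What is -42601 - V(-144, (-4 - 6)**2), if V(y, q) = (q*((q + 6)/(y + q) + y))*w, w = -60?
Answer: -10131611/11 ≈ -9.2106e+5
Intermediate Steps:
V(y, q) = -60*q*(y + (6 + q)/(q + y)) (V(y, q) = (q*((q + 6)/(y + q) + y))*(-60) = (q*((6 + q)/(q + y) + y))*(-60) = (q*(y + (6 + q)/(q + y)))*(-60) = -60*q*(y + (6 + q)/(q + y)))
-42601 - V(-144, (-4 - 6)**2) = -42601 - (-60)*(-4 - 6)**2*(6 + (-4 - 6)**2 + (-144)**2 + (-4 - 6)**2*(-144))/((-4 - 6)**2 - 144) = -42601 - (-60)*(-10)**2*(6 + (-10)**2 + 20736 + (-10)**2*(-144))/((-10)**2 - 144) = -42601 - (-60)*100*(6 + 100 + 20736 + 100*(-144))/(100 - 144) = -42601 - (-60)*100*(6 + 100 + 20736 - 14400)/(-44) = -42601 - (-60)*100*(-1)*6442/44 = -42601 - 1*9663000/11 = -42601 - 9663000/11 = -10131611/11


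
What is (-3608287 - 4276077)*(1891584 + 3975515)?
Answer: -46258344140036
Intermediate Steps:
(-3608287 - 4276077)*(1891584 + 3975515) = -7884364*5867099 = -46258344140036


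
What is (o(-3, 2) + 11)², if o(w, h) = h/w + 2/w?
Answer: 841/9 ≈ 93.444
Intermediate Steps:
o(w, h) = 2/w + h/w
(o(-3, 2) + 11)² = ((2 + 2)/(-3) + 11)² = (-⅓*4 + 11)² = (-4/3 + 11)² = (29/3)² = 841/9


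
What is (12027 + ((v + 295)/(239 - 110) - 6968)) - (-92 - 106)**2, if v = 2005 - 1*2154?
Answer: -4404559/129 ≈ -34144.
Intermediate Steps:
v = -149 (v = 2005 - 2154 = -149)
(12027 + ((v + 295)/(239 - 110) - 6968)) - (-92 - 106)**2 = (12027 + ((-149 + 295)/(239 - 110) - 6968)) - (-92 - 106)**2 = (12027 + (146/129 - 6968)) - 1*(-198)**2 = (12027 + (146*(1/129) - 6968)) - 1*39204 = (12027 + (146/129 - 6968)) - 39204 = (12027 - 898726/129) - 39204 = 652757/129 - 39204 = -4404559/129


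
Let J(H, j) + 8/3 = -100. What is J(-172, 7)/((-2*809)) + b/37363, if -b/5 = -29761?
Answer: 366903637/90680001 ≈ 4.0461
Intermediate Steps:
J(H, j) = -308/3 (J(H, j) = -8/3 - 100 = -308/3)
b = 148805 (b = -5*(-29761) = 148805)
J(-172, 7)/((-2*809)) + b/37363 = -308/(3*((-2*809))) + 148805/37363 = -308/3/(-1618) + 148805*(1/37363) = -308/3*(-1/1618) + 148805/37363 = 154/2427 + 148805/37363 = 366903637/90680001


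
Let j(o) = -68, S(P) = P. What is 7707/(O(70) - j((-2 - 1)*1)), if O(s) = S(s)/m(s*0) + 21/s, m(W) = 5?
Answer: 77070/823 ≈ 93.645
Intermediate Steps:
O(s) = 21/s + s/5 (O(s) = s/5 + 21/s = 21/s + s/5)
7707/(O(70) - j((-2 - 1)*1)) = 7707/((21/70 + (⅕)*70) - 1*(-68)) = 7707/((21*(1/70) + 14) + 68) = 7707/((3/10 + 14) + 68) = 7707/(143/10 + 68) = 7707/(823/10) = 7707*(10/823) = 77070/823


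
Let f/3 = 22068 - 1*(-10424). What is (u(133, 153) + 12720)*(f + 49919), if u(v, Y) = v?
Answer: 1894467935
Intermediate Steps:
f = 97476 (f = 3*(22068 - 1*(-10424)) = 3*(22068 + 10424) = 3*32492 = 97476)
(u(133, 153) + 12720)*(f + 49919) = (133 + 12720)*(97476 + 49919) = 12853*147395 = 1894467935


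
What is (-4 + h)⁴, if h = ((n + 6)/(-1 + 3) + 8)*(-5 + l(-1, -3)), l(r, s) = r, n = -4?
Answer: 11316496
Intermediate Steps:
h = -54 (h = ((-4 + 6)/(-1 + 3) + 8)*(-5 - 1) = (2/2 + 8)*(-6) = (2*(½) + 8)*(-6) = (1 + 8)*(-6) = 9*(-6) = -54)
(-4 + h)⁴ = (-4 - 54)⁴ = (-58)⁴ = 11316496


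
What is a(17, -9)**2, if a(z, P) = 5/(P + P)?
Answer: 25/324 ≈ 0.077160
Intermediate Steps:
a(z, P) = 5/(2*P) (a(z, P) = 5/((2*P)) = 5*(1/(2*P)) = 5/(2*P))
a(17, -9)**2 = ((5/2)/(-9))**2 = ((5/2)*(-1/9))**2 = (-5/18)**2 = 25/324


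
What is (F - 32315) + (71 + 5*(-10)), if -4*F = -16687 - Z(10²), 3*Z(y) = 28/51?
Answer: -17210789/612 ≈ -28122.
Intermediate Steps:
Z(y) = 28/153 (Z(y) = (28/51)/3 = (28*(1/51))/3 = (⅓)*(28/51) = 28/153)
F = 2553139/612 (F = -(-16687 - 1*28/153)/4 = -(-16687 - 28/153)/4 = -¼*(-2553139/153) = 2553139/612 ≈ 4171.8)
(F - 32315) + (71 + 5*(-10)) = (2553139/612 - 32315) + (71 + 5*(-10)) = -17223641/612 + (71 - 50) = -17223641/612 + 21 = -17210789/612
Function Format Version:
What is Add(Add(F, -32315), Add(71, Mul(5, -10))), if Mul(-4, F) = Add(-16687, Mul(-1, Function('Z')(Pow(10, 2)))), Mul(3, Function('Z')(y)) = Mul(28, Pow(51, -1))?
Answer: Rational(-17210789, 612) ≈ -28122.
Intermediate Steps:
Function('Z')(y) = Rational(28, 153) (Function('Z')(y) = Mul(Rational(1, 3), Mul(28, Pow(51, -1))) = Mul(Rational(1, 3), Mul(28, Rational(1, 51))) = Mul(Rational(1, 3), Rational(28, 51)) = Rational(28, 153))
F = Rational(2553139, 612) (F = Mul(Rational(-1, 4), Add(-16687, Mul(-1, Rational(28, 153)))) = Mul(Rational(-1, 4), Add(-16687, Rational(-28, 153))) = Mul(Rational(-1, 4), Rational(-2553139, 153)) = Rational(2553139, 612) ≈ 4171.8)
Add(Add(F, -32315), Add(71, Mul(5, -10))) = Add(Add(Rational(2553139, 612), -32315), Add(71, Mul(5, -10))) = Add(Rational(-17223641, 612), Add(71, -50)) = Add(Rational(-17223641, 612), 21) = Rational(-17210789, 612)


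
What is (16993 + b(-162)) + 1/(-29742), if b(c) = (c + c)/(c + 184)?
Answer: 5554645651/327162 ≈ 16978.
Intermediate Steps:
b(c) = 2*c/(184 + c) (b(c) = (2*c)/(184 + c) = 2*c/(184 + c))
(16993 + b(-162)) + 1/(-29742) = (16993 + 2*(-162)/(184 - 162)) + 1/(-29742) = (16993 + 2*(-162)/22) - 1/29742 = (16993 + 2*(-162)*(1/22)) - 1/29742 = (16993 - 162/11) - 1/29742 = 186761/11 - 1/29742 = 5554645651/327162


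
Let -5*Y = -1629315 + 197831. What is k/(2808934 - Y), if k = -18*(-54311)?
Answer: 2443995/6306593 ≈ 0.38753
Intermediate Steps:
k = 977598
Y = 1431484/5 (Y = -(-1629315 + 197831)/5 = -1/5*(-1431484) = 1431484/5 ≈ 2.8630e+5)
k/(2808934 - Y) = 977598/(2808934 - 1*1431484/5) = 977598/(2808934 - 1431484/5) = 977598/(12613186/5) = 977598*(5/12613186) = 2443995/6306593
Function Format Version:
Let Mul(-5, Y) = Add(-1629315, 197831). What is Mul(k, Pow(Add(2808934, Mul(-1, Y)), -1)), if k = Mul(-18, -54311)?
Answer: Rational(2443995, 6306593) ≈ 0.38753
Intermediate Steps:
k = 977598
Y = Rational(1431484, 5) (Y = Mul(Rational(-1, 5), Add(-1629315, 197831)) = Mul(Rational(-1, 5), -1431484) = Rational(1431484, 5) ≈ 2.8630e+5)
Mul(k, Pow(Add(2808934, Mul(-1, Y)), -1)) = Mul(977598, Pow(Add(2808934, Mul(-1, Rational(1431484, 5))), -1)) = Mul(977598, Pow(Add(2808934, Rational(-1431484, 5)), -1)) = Mul(977598, Pow(Rational(12613186, 5), -1)) = Mul(977598, Rational(5, 12613186)) = Rational(2443995, 6306593)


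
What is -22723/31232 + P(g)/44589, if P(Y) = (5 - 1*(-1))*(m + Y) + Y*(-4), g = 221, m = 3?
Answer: -998829127/1392603648 ≈ -0.71724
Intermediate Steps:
P(Y) = 18 + 2*Y (P(Y) = (5 - 1*(-1))*(3 + Y) + Y*(-4) = (5 + 1)*(3 + Y) - 4*Y = 6*(3 + Y) - 4*Y = (18 + 6*Y) - 4*Y = 18 + 2*Y)
-22723/31232 + P(g)/44589 = -22723/31232 + (18 + 2*221)/44589 = -22723*1/31232 + (18 + 442)*(1/44589) = -22723/31232 + 460*(1/44589) = -22723/31232 + 460/44589 = -998829127/1392603648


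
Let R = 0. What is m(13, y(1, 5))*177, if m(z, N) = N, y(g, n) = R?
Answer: 0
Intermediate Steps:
y(g, n) = 0
m(13, y(1, 5))*177 = 0*177 = 0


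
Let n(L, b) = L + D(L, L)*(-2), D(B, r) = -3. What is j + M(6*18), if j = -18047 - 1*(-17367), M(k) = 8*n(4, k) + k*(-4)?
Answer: -1032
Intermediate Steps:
n(L, b) = 6 + L (n(L, b) = L - 3*(-2) = L + 6 = 6 + L)
M(k) = 80 - 4*k (M(k) = 8*(6 + 4) + k*(-4) = 8*10 - 4*k = 80 - 4*k)
j = -680 (j = -18047 + 17367 = -680)
j + M(6*18) = -680 + (80 - 24*18) = -680 + (80 - 4*108) = -680 + (80 - 432) = -680 - 352 = -1032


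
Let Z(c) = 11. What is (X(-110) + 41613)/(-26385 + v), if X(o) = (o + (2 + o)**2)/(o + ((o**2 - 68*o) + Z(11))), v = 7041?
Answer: -810674407/376840464 ≈ -2.1512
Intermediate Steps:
X(o) = (o + (2 + o)**2)/(11 + o**2 - 67*o) (X(o) = (o + (2 + o)**2)/(o + ((o**2 - 68*o) + 11)) = (o + (2 + o)**2)/(o + (11 + o**2 - 68*o)) = (o + (2 + o)**2)/(11 + o**2 - 67*o))
(X(-110) + 41613)/(-26385 + v) = ((-110 + (2 - 110)**2)/(11 + (-110)**2 - 67*(-110)) + 41613)/(-26385 + 7041) = ((-110 + (-108)**2)/(11 + 12100 + 7370) + 41613)/(-19344) = ((-110 + 11664)/19481 + 41613)*(-1/19344) = ((1/19481)*11554 + 41613)*(-1/19344) = (11554/19481 + 41613)*(-1/19344) = (810674407/19481)*(-1/19344) = -810674407/376840464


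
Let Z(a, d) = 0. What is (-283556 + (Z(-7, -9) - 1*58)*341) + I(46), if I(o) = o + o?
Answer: -303242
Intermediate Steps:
I(o) = 2*o
(-283556 + (Z(-7, -9) - 1*58)*341) + I(46) = (-283556 + (0 - 1*58)*341) + 2*46 = (-283556 + (0 - 58)*341) + 92 = (-283556 - 58*341) + 92 = (-283556 - 19778) + 92 = -303334 + 92 = -303242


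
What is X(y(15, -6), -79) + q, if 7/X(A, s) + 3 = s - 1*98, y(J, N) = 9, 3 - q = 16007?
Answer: -2880727/180 ≈ -16004.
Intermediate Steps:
q = -16004 (q = 3 - 1*16007 = 3 - 16007 = -16004)
X(A, s) = 7/(-101 + s) (X(A, s) = 7/(-3 + (s - 1*98)) = 7/(-3 + (s - 98)) = 7/(-3 + (-98 + s)) = 7/(-101 + s))
X(y(15, -6), -79) + q = 7/(-101 - 79) - 16004 = 7/(-180) - 16004 = 7*(-1/180) - 16004 = -7/180 - 16004 = -2880727/180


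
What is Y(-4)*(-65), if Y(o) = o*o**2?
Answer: 4160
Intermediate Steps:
Y(o) = o**3
Y(-4)*(-65) = (-4)**3*(-65) = -64*(-65) = 4160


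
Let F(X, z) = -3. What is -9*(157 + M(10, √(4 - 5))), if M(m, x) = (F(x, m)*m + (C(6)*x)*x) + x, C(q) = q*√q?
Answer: -1143 - 9*I + 54*√6 ≈ -1010.7 - 9.0*I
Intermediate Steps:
C(q) = q^(3/2)
M(m, x) = x - 3*m + 6*√6*x² (M(m, x) = (-3*m + (6^(3/2)*x)*x) + x = (-3*m + ((6*√6)*x)*x) + x = (-3*m + (6*x*√6)*x) + x = (-3*m + 6*√6*x²) + x = x - 3*m + 6*√6*x²)
-9*(157 + M(10, √(4 - 5))) = -9*(157 + (√(4 - 5) - 3*10 + 6*√6*(√(4 - 5))²)) = -9*(157 + (√(-1) - 30 + 6*√6*(√(-1))²)) = -9*(157 + (I - 30 + 6*√6*I²)) = -9*(157 + (I - 30 + 6*√6*(-1))) = -9*(157 + (I - 30 - 6*√6)) = -9*(157 + (-30 + I - 6*√6)) = -9*(127 + I - 6*√6) = -1143 - 9*I + 54*√6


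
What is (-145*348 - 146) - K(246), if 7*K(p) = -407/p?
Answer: -87143125/1722 ≈ -50606.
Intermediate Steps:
K(p) = -407/(7*p) (K(p) = (-407/p)/7 = -407/(7*p))
(-145*348 - 146) - K(246) = (-145*348 - 146) - (-407)/(7*246) = (-50460 - 146) - (-407)/(7*246) = -50606 - 1*(-407/1722) = -50606 + 407/1722 = -87143125/1722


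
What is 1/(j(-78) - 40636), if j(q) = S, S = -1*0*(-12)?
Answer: -1/40636 ≈ -2.4609e-5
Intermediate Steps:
S = 0 (S = 0*(-12) = 0)
j(q) = 0
1/(j(-78) - 40636) = 1/(0 - 40636) = 1/(-40636) = -1/40636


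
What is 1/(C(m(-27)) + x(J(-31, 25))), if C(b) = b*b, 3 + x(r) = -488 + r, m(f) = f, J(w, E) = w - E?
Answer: 1/182 ≈ 0.0054945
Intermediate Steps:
x(r) = -491 + r (x(r) = -3 + (-488 + r) = -491 + r)
C(b) = b**2
1/(C(m(-27)) + x(J(-31, 25))) = 1/((-27)**2 + (-491 + (-31 - 1*25))) = 1/(729 + (-491 + (-31 - 25))) = 1/(729 + (-491 - 56)) = 1/(729 - 547) = 1/182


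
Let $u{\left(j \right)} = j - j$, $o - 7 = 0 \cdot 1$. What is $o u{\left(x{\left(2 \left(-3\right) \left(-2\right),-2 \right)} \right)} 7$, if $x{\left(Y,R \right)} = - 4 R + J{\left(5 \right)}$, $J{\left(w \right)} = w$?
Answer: $0$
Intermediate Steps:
$o = 7$ ($o = 7 + 0 \cdot 1 = 7 + 0 = 7$)
$x{\left(Y,R \right)} = 5 - 4 R$ ($x{\left(Y,R \right)} = - 4 R + 5 = 5 - 4 R$)
$u{\left(j \right)} = 0$
$o u{\left(x{\left(2 \left(-3\right) \left(-2\right),-2 \right)} \right)} 7 = 7 \cdot 0 \cdot 7 = 0 \cdot 7 = 0$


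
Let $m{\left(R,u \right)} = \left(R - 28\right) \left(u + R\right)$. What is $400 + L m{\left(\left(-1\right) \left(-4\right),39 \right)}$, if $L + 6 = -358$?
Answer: $376048$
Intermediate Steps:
$m{\left(R,u \right)} = \left(-28 + R\right) \left(R + u\right)$
$L = -364$ ($L = -6 - 358 = -364$)
$400 + L m{\left(\left(-1\right) \left(-4\right),39 \right)} = 400 - 364 \left(\left(\left(-1\right) \left(-4\right)\right)^{2} - 28 \left(\left(-1\right) \left(-4\right)\right) - 1092 + \left(-1\right) \left(-4\right) 39\right) = 400 - 364 \left(4^{2} - 112 - 1092 + 4 \cdot 39\right) = 400 - 364 \left(16 - 112 - 1092 + 156\right) = 400 - -375648 = 400 + 375648 = 376048$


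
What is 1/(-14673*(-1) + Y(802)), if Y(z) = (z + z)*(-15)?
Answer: -1/9387 ≈ -0.00010653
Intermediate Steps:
Y(z) = -30*z (Y(z) = (2*z)*(-15) = -30*z)
1/(-14673*(-1) + Y(802)) = 1/(-14673*(-1) - 30*802) = 1/(14673 - 24060) = 1/(-9387) = -1/9387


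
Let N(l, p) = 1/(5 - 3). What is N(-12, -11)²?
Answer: ¼ ≈ 0.25000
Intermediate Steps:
N(l, p) = ½ (N(l, p) = 1/2 = ½)
N(-12, -11)² = (½)² = ¼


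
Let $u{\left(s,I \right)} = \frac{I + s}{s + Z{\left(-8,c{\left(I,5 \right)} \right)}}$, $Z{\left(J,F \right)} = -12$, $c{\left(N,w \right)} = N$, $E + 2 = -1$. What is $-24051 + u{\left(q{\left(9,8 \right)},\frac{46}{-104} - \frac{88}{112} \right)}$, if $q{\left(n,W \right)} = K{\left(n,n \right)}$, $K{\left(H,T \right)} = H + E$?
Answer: $- \frac{17509707}{728} \approx -24052.0$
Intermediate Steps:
$E = -3$ ($E = -2 - 1 = -3$)
$K{\left(H,T \right)} = -3 + H$ ($K{\left(H,T \right)} = H - 3 = -3 + H$)
$q{\left(n,W \right)} = -3 + n$
$u{\left(s,I \right)} = \frac{I + s}{-12 + s}$ ($u{\left(s,I \right)} = \frac{I + s}{s - 12} = \frac{I + s}{-12 + s}$)
$-24051 + u{\left(q{\left(9,8 \right)},\frac{46}{-104} - \frac{88}{112} \right)} = -24051 + \frac{\left(\frac{46}{-104} - \frac{88}{112}\right) + \left(-3 + 9\right)}{-12 + \left(-3 + 9\right)} = -24051 + \frac{\left(46 \left(- \frac{1}{104}\right) - \frac{11}{14}\right) + 6}{-12 + 6} = -24051 + \frac{\left(- \frac{23}{52} - \frac{11}{14}\right) + 6}{-6} = -24051 - \frac{- \frac{447}{364} + 6}{6} = -24051 - \frac{579}{728} = - \frac{17509707}{728}$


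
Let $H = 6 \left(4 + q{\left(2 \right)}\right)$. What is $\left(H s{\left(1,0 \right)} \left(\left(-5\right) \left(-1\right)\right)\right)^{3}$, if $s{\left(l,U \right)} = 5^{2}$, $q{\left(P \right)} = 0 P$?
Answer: $27000000000$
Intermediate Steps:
$q{\left(P \right)} = 0$
$s{\left(l,U \right)} = 25$
$H = 24$ ($H = 6 \left(4 + 0\right) = 6 \cdot 4 = 24$)
$\left(H s{\left(1,0 \right)} \left(\left(-5\right) \left(-1\right)\right)\right)^{3} = \left(24 \cdot 25 \left(\left(-5\right) \left(-1\right)\right)\right)^{3} = \left(600 \cdot 5\right)^{3} = 3000^{3} = 27000000000$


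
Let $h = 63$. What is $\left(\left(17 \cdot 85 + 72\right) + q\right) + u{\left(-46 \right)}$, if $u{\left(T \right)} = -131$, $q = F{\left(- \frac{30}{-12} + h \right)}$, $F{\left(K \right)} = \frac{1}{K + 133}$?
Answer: $\frac{550244}{397} \approx 1386.0$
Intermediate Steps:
$F{\left(K \right)} = \frac{1}{133 + K}$
$q = \frac{2}{397}$ ($q = \frac{1}{133 + \left(- \frac{30}{-12} + 63\right)} = \frac{1}{133 + \left(\left(-30\right) \left(- \frac{1}{12}\right) + 63\right)} = \frac{1}{133 + \left(\frac{5}{2} + 63\right)} = \frac{1}{133 + \frac{131}{2}} = \frac{1}{\frac{397}{2}} = \frac{2}{397} \approx 0.0050378$)
$\left(\left(17 \cdot 85 + 72\right) + q\right) + u{\left(-46 \right)} = \left(\left(17 \cdot 85 + 72\right) + \frac{2}{397}\right) - 131 = \left(\left(1445 + 72\right) + \frac{2}{397}\right) - 131 = \left(1517 + \frac{2}{397}\right) - 131 = \frac{602251}{397} - 131 = \frac{550244}{397}$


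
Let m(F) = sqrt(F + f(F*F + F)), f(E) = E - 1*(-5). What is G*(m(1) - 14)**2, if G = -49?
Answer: -9996 + 2744*sqrt(2) ≈ -6115.4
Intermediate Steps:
f(E) = 5 + E (f(E) = E + 5 = 5 + E)
m(F) = sqrt(5 + F**2 + 2*F) (m(F) = sqrt(F + (5 + (F*F + F))) = sqrt(F + (5 + (F**2 + F))) = sqrt(F + (5 + (F + F**2))) = sqrt(F + (5 + F + F**2)) = sqrt(5 + F**2 + 2*F))
G*(m(1) - 14)**2 = -49*(sqrt(5 + 1 + 1*(1 + 1)) - 14)**2 = -49*(sqrt(5 + 1 + 1*2) - 14)**2 = -49*(sqrt(5 + 1 + 2) - 14)**2 = -49*(sqrt(8) - 14)**2 = -49*(2*sqrt(2) - 14)**2 = -49*(-14 + 2*sqrt(2))**2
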